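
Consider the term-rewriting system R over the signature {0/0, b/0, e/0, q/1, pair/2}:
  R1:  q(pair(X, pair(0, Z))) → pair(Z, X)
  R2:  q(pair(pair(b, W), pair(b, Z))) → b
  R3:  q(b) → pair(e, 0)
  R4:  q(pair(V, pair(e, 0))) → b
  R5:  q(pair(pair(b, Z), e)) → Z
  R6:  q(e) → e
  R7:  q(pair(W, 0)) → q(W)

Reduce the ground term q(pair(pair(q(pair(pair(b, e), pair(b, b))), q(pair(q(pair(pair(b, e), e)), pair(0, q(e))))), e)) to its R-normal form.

1. q(pair(pair(q(pair(pair(b, e), pair(b, b))), q(pair(q(pair(pair(b, e), e)), pair(0, q(e))))), e))  →  q(pair(pair(b, q(pair(q(pair(pair(b, e), e)), pair(0, q(e))))), e))   [R2 at 1.1.1]
2. q(pair(pair(b, q(pair(q(pair(pair(b, e), e)), pair(0, q(e))))), e))  →  q(pair(q(pair(pair(b, e), e)), pair(0, q(e))))   [R5 at ε]
3. q(pair(q(pair(pair(b, e), e)), pair(0, q(e))))  →  pair(q(e), q(pair(pair(b, e), e)))   [R1 at ε]
4. pair(q(e), q(pair(pair(b, e), e)))  →  pair(e, q(pair(pair(b, e), e)))   [R6 at 1]
5. pair(e, q(pair(pair(b, e), e)))  →  pair(e, e)   [R5 at 2]

pair(e, e)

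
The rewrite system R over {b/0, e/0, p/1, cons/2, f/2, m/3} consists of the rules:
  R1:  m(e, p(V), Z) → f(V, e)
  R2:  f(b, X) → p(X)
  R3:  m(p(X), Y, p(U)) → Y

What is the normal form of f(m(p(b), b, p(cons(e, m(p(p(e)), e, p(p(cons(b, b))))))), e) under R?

p(e)

1. f(m(p(b), b, p(cons(e, m(p(p(e)), e, p(p(cons(b, b))))))), e)  →  f(b, e)   [R3 at 1]
2. f(b, e)  →  p(e)   [R2 at ε]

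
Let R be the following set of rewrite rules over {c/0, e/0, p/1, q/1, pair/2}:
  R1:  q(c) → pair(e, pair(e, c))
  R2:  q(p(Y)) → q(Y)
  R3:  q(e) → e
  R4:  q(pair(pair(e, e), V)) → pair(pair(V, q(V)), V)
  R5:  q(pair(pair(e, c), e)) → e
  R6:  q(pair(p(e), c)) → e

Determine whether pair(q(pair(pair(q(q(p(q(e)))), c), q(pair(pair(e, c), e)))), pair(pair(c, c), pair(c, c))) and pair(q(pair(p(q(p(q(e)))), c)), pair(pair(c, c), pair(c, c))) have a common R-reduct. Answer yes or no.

yes — NF(t₁) = pair(e, pair(pair(c, c), pair(c, c))), NF(t₂) = pair(e, pair(pair(c, c), pair(c, c)))

Reduce t₁ = pair(q(pair(pair(q(q(p(q(e)))), c), q(pair(pair(e, c), e)))), pair(pair(c, c), pair(c, c))):
1. pair(q(pair(pair(q(q(p(q(e)))), c), q(pair(pair(e, c), e)))), pair(pair(c, c), pair(c, c)))  →  pair(q(pair(pair(q(q(q(e))), c), q(pair(pair(e, c), e)))), pair(pair(c, c), pair(c, c)))   [R2 at 1.1.1.1.1]
2. pair(q(pair(pair(q(q(q(e))), c), q(pair(pair(e, c), e)))), pair(pair(c, c), pair(c, c)))  →  pair(q(pair(pair(q(q(e)), c), q(pair(pair(e, c), e)))), pair(pair(c, c), pair(c, c)))   [R3 at 1.1.1.1.1.1]
3. pair(q(pair(pair(q(q(e)), c), q(pair(pair(e, c), e)))), pair(pair(c, c), pair(c, c)))  →  pair(q(pair(pair(q(e), c), q(pair(pair(e, c), e)))), pair(pair(c, c), pair(c, c)))   [R3 at 1.1.1.1.1]
4. pair(q(pair(pair(q(e), c), q(pair(pair(e, c), e)))), pair(pair(c, c), pair(c, c)))  →  pair(q(pair(pair(e, c), q(pair(pair(e, c), e)))), pair(pair(c, c), pair(c, c)))   [R3 at 1.1.1.1]
5. pair(q(pair(pair(e, c), q(pair(pair(e, c), e)))), pair(pair(c, c), pair(c, c)))  →  pair(q(pair(pair(e, c), e)), pair(pair(c, c), pair(c, c)))   [R5 at 1.1.2]
6. pair(q(pair(pair(e, c), e)), pair(pair(c, c), pair(c, c)))  →  pair(e, pair(pair(c, c), pair(c, c)))   [R5 at 1]

Reduce t₂ = pair(q(pair(p(q(p(q(e)))), c)), pair(pair(c, c), pair(c, c))):
1. pair(q(pair(p(q(p(q(e)))), c)), pair(pair(c, c), pair(c, c)))  →  pair(q(pair(p(q(q(e))), c)), pair(pair(c, c), pair(c, c)))   [R2 at 1.1.1.1]
2. pair(q(pair(p(q(q(e))), c)), pair(pair(c, c), pair(c, c)))  →  pair(q(pair(p(q(e)), c)), pair(pair(c, c), pair(c, c)))   [R3 at 1.1.1.1.1]
3. pair(q(pair(p(q(e)), c)), pair(pair(c, c), pair(c, c)))  →  pair(q(pair(p(e), c)), pair(pair(c, c), pair(c, c)))   [R3 at 1.1.1.1]
4. pair(q(pair(p(e), c)), pair(pair(c, c), pair(c, c)))  →  pair(e, pair(pair(c, c), pair(c, c)))   [R6 at 1]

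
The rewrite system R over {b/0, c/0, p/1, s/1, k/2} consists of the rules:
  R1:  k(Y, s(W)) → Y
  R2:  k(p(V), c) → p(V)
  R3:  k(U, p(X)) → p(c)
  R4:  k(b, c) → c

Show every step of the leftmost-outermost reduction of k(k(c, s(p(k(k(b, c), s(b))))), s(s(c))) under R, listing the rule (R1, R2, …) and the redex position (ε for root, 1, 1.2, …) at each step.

1. k(k(c, s(p(k(k(b, c), s(b))))), s(s(c)))  →  k(c, s(p(k(k(b, c), s(b)))))   [R1 at ε]
2. k(c, s(p(k(k(b, c), s(b)))))  →  c   [R1 at ε]

c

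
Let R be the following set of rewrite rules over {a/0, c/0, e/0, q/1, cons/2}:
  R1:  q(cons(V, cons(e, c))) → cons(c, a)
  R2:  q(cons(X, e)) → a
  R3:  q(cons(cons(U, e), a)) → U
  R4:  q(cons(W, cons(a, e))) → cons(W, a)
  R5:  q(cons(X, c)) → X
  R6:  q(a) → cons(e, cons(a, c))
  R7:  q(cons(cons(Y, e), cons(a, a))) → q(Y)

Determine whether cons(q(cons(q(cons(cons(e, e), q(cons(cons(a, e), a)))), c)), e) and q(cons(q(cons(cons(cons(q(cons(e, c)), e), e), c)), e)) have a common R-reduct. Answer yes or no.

Reduce t₁ = cons(q(cons(q(cons(cons(e, e), q(cons(cons(a, e), a)))), c)), e):
1. cons(q(cons(q(cons(cons(e, e), q(cons(cons(a, e), a)))), c)), e)  →  cons(q(cons(cons(e, e), q(cons(cons(a, e), a)))), e)   [R5 at 1]
2. cons(q(cons(cons(e, e), q(cons(cons(a, e), a)))), e)  →  cons(q(cons(cons(e, e), a)), e)   [R3 at 1.1.2]
3. cons(q(cons(cons(e, e), a)), e)  →  cons(e, e)   [R3 at 1]

Reduce t₂ = q(cons(q(cons(cons(cons(q(cons(e, c)), e), e), c)), e)):
1. q(cons(q(cons(cons(cons(q(cons(e, c)), e), e), c)), e))  →  a   [R2 at ε]

no — NF(t₁) = cons(e, e), NF(t₂) = a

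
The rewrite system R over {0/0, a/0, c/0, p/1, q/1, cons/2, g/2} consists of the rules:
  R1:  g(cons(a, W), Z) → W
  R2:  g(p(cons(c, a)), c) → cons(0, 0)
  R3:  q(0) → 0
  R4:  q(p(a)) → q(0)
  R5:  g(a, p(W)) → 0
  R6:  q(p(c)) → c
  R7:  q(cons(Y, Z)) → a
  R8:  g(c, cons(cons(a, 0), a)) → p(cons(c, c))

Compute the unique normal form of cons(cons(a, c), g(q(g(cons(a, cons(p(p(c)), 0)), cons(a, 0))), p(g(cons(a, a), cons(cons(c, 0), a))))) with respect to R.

cons(cons(a, c), 0)

1. cons(cons(a, c), g(q(g(cons(a, cons(p(p(c)), 0)), cons(a, 0))), p(g(cons(a, a), cons(cons(c, 0), a)))))  →  cons(cons(a, c), g(q(cons(p(p(c)), 0)), p(g(cons(a, a), cons(cons(c, 0), a)))))   [R1 at 2.1.1]
2. cons(cons(a, c), g(q(cons(p(p(c)), 0)), p(g(cons(a, a), cons(cons(c, 0), a)))))  →  cons(cons(a, c), g(a, p(g(cons(a, a), cons(cons(c, 0), a)))))   [R7 at 2.1]
3. cons(cons(a, c), g(a, p(g(cons(a, a), cons(cons(c, 0), a)))))  →  cons(cons(a, c), 0)   [R5 at 2]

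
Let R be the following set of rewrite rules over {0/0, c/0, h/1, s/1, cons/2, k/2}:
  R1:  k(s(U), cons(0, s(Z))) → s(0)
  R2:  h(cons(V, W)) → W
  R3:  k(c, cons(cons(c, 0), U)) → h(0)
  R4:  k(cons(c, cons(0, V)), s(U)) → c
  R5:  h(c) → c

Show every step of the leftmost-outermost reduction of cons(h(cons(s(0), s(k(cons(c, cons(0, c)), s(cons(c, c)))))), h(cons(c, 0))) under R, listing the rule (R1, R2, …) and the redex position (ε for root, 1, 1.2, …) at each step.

cons(s(c), 0)

1. cons(h(cons(s(0), s(k(cons(c, cons(0, c)), s(cons(c, c)))))), h(cons(c, 0)))  →  cons(s(k(cons(c, cons(0, c)), s(cons(c, c)))), h(cons(c, 0)))   [R2 at 1]
2. cons(s(k(cons(c, cons(0, c)), s(cons(c, c)))), h(cons(c, 0)))  →  cons(s(c), h(cons(c, 0)))   [R4 at 1.1]
3. cons(s(c), h(cons(c, 0)))  →  cons(s(c), 0)   [R2 at 2]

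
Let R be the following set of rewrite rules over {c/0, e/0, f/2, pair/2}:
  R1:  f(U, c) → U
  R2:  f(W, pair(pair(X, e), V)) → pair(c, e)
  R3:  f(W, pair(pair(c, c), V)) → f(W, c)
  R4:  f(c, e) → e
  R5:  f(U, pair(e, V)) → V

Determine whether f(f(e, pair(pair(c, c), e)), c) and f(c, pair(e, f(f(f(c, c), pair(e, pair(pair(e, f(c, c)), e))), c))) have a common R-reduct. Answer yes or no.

Reduce t₁ = f(f(e, pair(pair(c, c), e)), c):
1. f(f(e, pair(pair(c, c), e)), c)  →  f(e, pair(pair(c, c), e))   [R1 at ε]
2. f(e, pair(pair(c, c), e))  →  f(e, c)   [R3 at ε]
3. f(e, c)  →  e   [R1 at ε]

Reduce t₂ = f(c, pair(e, f(f(f(c, c), pair(e, pair(pair(e, f(c, c)), e))), c))):
1. f(c, pair(e, f(f(f(c, c), pair(e, pair(pair(e, f(c, c)), e))), c)))  →  f(f(f(c, c), pair(e, pair(pair(e, f(c, c)), e))), c)   [R5 at ε]
2. f(f(f(c, c), pair(e, pair(pair(e, f(c, c)), e))), c)  →  f(f(c, c), pair(e, pair(pair(e, f(c, c)), e)))   [R1 at ε]
3. f(f(c, c), pair(e, pair(pair(e, f(c, c)), e)))  →  pair(pair(e, f(c, c)), e)   [R5 at ε]
4. pair(pair(e, f(c, c)), e)  →  pair(pair(e, c), e)   [R1 at 1.2]

no — NF(t₁) = e, NF(t₂) = pair(pair(e, c), e)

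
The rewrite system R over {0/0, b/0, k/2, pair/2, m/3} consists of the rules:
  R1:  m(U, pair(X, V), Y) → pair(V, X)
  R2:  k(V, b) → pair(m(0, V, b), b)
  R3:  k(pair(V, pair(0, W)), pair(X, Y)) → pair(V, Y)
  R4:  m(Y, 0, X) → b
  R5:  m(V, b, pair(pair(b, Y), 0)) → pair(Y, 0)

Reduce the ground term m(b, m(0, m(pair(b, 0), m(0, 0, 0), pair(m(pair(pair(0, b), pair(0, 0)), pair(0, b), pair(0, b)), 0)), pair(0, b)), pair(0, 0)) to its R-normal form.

pair(0, 0)

1. m(b, m(0, m(pair(b, 0), m(0, 0, 0), pair(m(pair(pair(0, b), pair(0, 0)), pair(0, b), pair(0, b)), 0)), pair(0, b)), pair(0, 0))  →  m(b, m(0, m(pair(b, 0), b, pair(m(pair(pair(0, b), pair(0, 0)), pair(0, b), pair(0, b)), 0)), pair(0, b)), pair(0, 0))   [R4 at 2.2.2]
2. m(b, m(0, m(pair(b, 0), b, pair(m(pair(pair(0, b), pair(0, 0)), pair(0, b), pair(0, b)), 0)), pair(0, b)), pair(0, 0))  →  m(b, m(0, m(pair(b, 0), b, pair(pair(b, 0), 0)), pair(0, b)), pair(0, 0))   [R1 at 2.2.3.1]
3. m(b, m(0, m(pair(b, 0), b, pair(pair(b, 0), 0)), pair(0, b)), pair(0, 0))  →  m(b, m(0, pair(0, 0), pair(0, b)), pair(0, 0))   [R5 at 2.2]
4. m(b, m(0, pair(0, 0), pair(0, b)), pair(0, 0))  →  m(b, pair(0, 0), pair(0, 0))   [R1 at 2]
5. m(b, pair(0, 0), pair(0, 0))  →  pair(0, 0)   [R1 at ε]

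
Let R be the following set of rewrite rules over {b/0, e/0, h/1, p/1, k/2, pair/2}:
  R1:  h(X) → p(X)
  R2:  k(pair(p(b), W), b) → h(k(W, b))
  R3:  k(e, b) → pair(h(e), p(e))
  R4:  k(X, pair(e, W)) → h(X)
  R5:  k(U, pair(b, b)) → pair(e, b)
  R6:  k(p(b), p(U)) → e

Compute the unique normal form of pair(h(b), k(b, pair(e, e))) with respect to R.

pair(p(b), p(b))

1. pair(h(b), k(b, pair(e, e)))  →  pair(p(b), k(b, pair(e, e)))   [R1 at 1]
2. pair(p(b), k(b, pair(e, e)))  →  pair(p(b), h(b))   [R4 at 2]
3. pair(p(b), h(b))  →  pair(p(b), p(b))   [R1 at 2]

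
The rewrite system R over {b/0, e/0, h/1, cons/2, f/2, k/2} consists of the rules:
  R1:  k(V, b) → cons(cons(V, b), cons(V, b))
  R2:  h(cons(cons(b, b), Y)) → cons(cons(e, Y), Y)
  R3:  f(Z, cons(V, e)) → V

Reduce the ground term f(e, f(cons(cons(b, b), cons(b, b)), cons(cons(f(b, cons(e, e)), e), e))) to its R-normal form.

e

1. f(e, f(cons(cons(b, b), cons(b, b)), cons(cons(f(b, cons(e, e)), e), e)))  →  f(e, cons(f(b, cons(e, e)), e))   [R3 at 2]
2. f(e, cons(f(b, cons(e, e)), e))  →  f(b, cons(e, e))   [R3 at ε]
3. f(b, cons(e, e))  →  e   [R3 at ε]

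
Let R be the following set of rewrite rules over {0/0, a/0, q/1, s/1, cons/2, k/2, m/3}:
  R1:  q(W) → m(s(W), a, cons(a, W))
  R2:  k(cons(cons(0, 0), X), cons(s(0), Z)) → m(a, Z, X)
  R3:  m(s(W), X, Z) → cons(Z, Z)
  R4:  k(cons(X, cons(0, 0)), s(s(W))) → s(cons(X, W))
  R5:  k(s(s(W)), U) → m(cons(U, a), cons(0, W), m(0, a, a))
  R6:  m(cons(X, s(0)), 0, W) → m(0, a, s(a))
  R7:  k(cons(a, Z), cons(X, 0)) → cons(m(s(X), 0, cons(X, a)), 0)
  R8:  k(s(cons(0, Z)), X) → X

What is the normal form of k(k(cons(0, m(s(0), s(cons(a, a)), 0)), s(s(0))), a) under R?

1. k(k(cons(0, m(s(0), s(cons(a, a)), 0)), s(s(0))), a)  →  k(k(cons(0, cons(0, 0)), s(s(0))), a)   [R3 at 1.1.2]
2. k(k(cons(0, cons(0, 0)), s(s(0))), a)  →  k(s(cons(0, 0)), a)   [R4 at 1]
3. k(s(cons(0, 0)), a)  →  a   [R8 at ε]

a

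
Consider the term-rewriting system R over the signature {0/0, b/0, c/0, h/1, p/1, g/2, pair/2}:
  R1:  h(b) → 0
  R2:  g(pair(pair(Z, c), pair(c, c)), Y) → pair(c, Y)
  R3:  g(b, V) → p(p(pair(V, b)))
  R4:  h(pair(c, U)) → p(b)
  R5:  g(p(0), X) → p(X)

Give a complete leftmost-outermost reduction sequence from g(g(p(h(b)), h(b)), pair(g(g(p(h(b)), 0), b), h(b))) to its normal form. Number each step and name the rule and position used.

p(pair(p(b), 0))

1. g(g(p(h(b)), h(b)), pair(g(g(p(h(b)), 0), b), h(b)))  →  g(g(p(0), h(b)), pair(g(g(p(h(b)), 0), b), h(b)))   [R1 at 1.1.1]
2. g(g(p(0), h(b)), pair(g(g(p(h(b)), 0), b), h(b)))  →  g(p(h(b)), pair(g(g(p(h(b)), 0), b), h(b)))   [R5 at 1]
3. g(p(h(b)), pair(g(g(p(h(b)), 0), b), h(b)))  →  g(p(0), pair(g(g(p(h(b)), 0), b), h(b)))   [R1 at 1.1]
4. g(p(0), pair(g(g(p(h(b)), 0), b), h(b)))  →  p(pair(g(g(p(h(b)), 0), b), h(b)))   [R5 at ε]
5. p(pair(g(g(p(h(b)), 0), b), h(b)))  →  p(pair(g(g(p(0), 0), b), h(b)))   [R1 at 1.1.1.1.1]
6. p(pair(g(g(p(0), 0), b), h(b)))  →  p(pair(g(p(0), b), h(b)))   [R5 at 1.1.1]
7. p(pair(g(p(0), b), h(b)))  →  p(pair(p(b), h(b)))   [R5 at 1.1]
8. p(pair(p(b), h(b)))  →  p(pair(p(b), 0))   [R1 at 1.2]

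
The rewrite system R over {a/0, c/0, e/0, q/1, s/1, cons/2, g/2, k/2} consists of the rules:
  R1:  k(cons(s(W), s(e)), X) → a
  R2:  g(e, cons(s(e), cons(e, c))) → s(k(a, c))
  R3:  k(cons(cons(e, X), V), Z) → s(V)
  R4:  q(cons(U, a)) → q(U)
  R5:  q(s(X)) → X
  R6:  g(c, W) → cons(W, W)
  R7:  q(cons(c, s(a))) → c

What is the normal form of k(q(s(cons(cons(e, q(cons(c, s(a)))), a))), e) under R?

1. k(q(s(cons(cons(e, q(cons(c, s(a)))), a))), e)  →  k(cons(cons(e, q(cons(c, s(a)))), a), e)   [R5 at 1]
2. k(cons(cons(e, q(cons(c, s(a)))), a), e)  →  s(a)   [R3 at ε]

s(a)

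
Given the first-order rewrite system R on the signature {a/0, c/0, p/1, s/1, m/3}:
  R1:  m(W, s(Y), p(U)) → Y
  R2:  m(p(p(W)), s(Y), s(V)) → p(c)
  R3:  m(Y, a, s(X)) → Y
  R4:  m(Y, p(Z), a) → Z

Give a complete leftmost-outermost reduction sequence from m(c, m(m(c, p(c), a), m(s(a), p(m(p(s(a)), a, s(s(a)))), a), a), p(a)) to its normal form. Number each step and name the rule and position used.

a

1. m(c, m(m(c, p(c), a), m(s(a), p(m(p(s(a)), a, s(s(a)))), a), a), p(a))  →  m(c, m(c, m(s(a), p(m(p(s(a)), a, s(s(a)))), a), a), p(a))   [R4 at 2.1]
2. m(c, m(c, m(s(a), p(m(p(s(a)), a, s(s(a)))), a), a), p(a))  →  m(c, m(c, m(p(s(a)), a, s(s(a))), a), p(a))   [R4 at 2.2]
3. m(c, m(c, m(p(s(a)), a, s(s(a))), a), p(a))  →  m(c, m(c, p(s(a)), a), p(a))   [R3 at 2.2]
4. m(c, m(c, p(s(a)), a), p(a))  →  m(c, s(a), p(a))   [R4 at 2]
5. m(c, s(a), p(a))  →  a   [R1 at ε]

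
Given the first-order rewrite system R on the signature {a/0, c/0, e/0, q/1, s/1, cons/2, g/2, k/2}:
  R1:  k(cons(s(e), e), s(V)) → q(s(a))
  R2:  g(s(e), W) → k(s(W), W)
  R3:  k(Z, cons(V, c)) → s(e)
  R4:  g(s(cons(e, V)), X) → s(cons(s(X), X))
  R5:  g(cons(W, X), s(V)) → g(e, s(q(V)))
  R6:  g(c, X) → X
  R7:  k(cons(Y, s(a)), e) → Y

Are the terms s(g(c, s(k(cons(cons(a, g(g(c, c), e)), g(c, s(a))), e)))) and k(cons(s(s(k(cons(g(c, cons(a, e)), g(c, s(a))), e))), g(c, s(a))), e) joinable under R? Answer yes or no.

yes — NF(t₁) = s(s(cons(a, e))), NF(t₂) = s(s(cons(a, e)))

Reduce t₁ = s(g(c, s(k(cons(cons(a, g(g(c, c), e)), g(c, s(a))), e)))):
1. s(g(c, s(k(cons(cons(a, g(g(c, c), e)), g(c, s(a))), e))))  →  s(s(k(cons(cons(a, g(g(c, c), e)), g(c, s(a))), e)))   [R6 at 1]
2. s(s(k(cons(cons(a, g(g(c, c), e)), g(c, s(a))), e)))  →  s(s(k(cons(cons(a, g(c, e)), g(c, s(a))), e)))   [R6 at 1.1.1.1.2.1]
3. s(s(k(cons(cons(a, g(c, e)), g(c, s(a))), e)))  →  s(s(k(cons(cons(a, e), g(c, s(a))), e)))   [R6 at 1.1.1.1.2]
4. s(s(k(cons(cons(a, e), g(c, s(a))), e)))  →  s(s(k(cons(cons(a, e), s(a)), e)))   [R6 at 1.1.1.2]
5. s(s(k(cons(cons(a, e), s(a)), e)))  →  s(s(cons(a, e)))   [R7 at 1.1]

Reduce t₂ = k(cons(s(s(k(cons(g(c, cons(a, e)), g(c, s(a))), e))), g(c, s(a))), e):
1. k(cons(s(s(k(cons(g(c, cons(a, e)), g(c, s(a))), e))), g(c, s(a))), e)  →  k(cons(s(s(k(cons(cons(a, e), g(c, s(a))), e))), g(c, s(a))), e)   [R6 at 1.1.1.1.1.1]
2. k(cons(s(s(k(cons(cons(a, e), g(c, s(a))), e))), g(c, s(a))), e)  →  k(cons(s(s(k(cons(cons(a, e), s(a)), e))), g(c, s(a))), e)   [R6 at 1.1.1.1.1.2]
3. k(cons(s(s(k(cons(cons(a, e), s(a)), e))), g(c, s(a))), e)  →  k(cons(s(s(cons(a, e))), g(c, s(a))), e)   [R7 at 1.1.1.1]
4. k(cons(s(s(cons(a, e))), g(c, s(a))), e)  →  k(cons(s(s(cons(a, e))), s(a)), e)   [R6 at 1.2]
5. k(cons(s(s(cons(a, e))), s(a)), e)  →  s(s(cons(a, e)))   [R7 at ε]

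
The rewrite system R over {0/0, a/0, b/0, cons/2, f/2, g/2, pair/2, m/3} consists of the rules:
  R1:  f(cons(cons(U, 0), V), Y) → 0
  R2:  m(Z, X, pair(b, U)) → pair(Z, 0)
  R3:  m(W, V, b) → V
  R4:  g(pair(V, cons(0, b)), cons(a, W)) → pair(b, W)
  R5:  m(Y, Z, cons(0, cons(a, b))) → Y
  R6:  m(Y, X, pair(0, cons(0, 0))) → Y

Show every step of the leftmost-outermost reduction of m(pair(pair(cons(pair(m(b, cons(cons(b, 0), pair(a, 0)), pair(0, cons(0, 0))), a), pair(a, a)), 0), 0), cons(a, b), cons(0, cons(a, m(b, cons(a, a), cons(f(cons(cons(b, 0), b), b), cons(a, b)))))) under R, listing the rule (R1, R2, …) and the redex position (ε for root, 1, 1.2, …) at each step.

1. m(pair(pair(cons(pair(m(b, cons(cons(b, 0), pair(a, 0)), pair(0, cons(0, 0))), a), pair(a, a)), 0), 0), cons(a, b), cons(0, cons(a, m(b, cons(a, a), cons(f(cons(cons(b, 0), b), b), cons(a, b))))))  →  m(pair(pair(cons(pair(b, a), pair(a, a)), 0), 0), cons(a, b), cons(0, cons(a, m(b, cons(a, a), cons(f(cons(cons(b, 0), b), b), cons(a, b))))))   [R6 at 1.1.1.1.1]
2. m(pair(pair(cons(pair(b, a), pair(a, a)), 0), 0), cons(a, b), cons(0, cons(a, m(b, cons(a, a), cons(f(cons(cons(b, 0), b), b), cons(a, b))))))  →  m(pair(pair(cons(pair(b, a), pair(a, a)), 0), 0), cons(a, b), cons(0, cons(a, m(b, cons(a, a), cons(0, cons(a, b))))))   [R1 at 3.2.2.3.1]
3. m(pair(pair(cons(pair(b, a), pair(a, a)), 0), 0), cons(a, b), cons(0, cons(a, m(b, cons(a, a), cons(0, cons(a, b))))))  →  m(pair(pair(cons(pair(b, a), pair(a, a)), 0), 0), cons(a, b), cons(0, cons(a, b)))   [R5 at 3.2.2]
4. m(pair(pair(cons(pair(b, a), pair(a, a)), 0), 0), cons(a, b), cons(0, cons(a, b)))  →  pair(pair(cons(pair(b, a), pair(a, a)), 0), 0)   [R5 at ε]

pair(pair(cons(pair(b, a), pair(a, a)), 0), 0)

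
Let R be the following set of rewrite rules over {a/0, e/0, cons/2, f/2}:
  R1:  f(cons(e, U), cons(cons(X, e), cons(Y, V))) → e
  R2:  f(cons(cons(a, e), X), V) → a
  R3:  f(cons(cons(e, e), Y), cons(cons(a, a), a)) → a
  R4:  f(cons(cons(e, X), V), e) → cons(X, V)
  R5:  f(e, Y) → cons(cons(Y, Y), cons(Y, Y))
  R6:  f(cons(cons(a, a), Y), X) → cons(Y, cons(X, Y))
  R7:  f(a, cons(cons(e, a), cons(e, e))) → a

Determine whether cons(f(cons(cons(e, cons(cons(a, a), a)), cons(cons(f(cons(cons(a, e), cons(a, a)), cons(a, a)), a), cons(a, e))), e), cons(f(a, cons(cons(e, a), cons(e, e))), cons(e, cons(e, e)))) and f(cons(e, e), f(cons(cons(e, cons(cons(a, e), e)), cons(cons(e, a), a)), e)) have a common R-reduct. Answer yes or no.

no — NF(t₁) = cons(cons(cons(cons(a, a), a), cons(cons(a, a), cons(a, e))), cons(a, cons(e, cons(e, e)))), NF(t₂) = e

Reduce t₁ = cons(f(cons(cons(e, cons(cons(a, a), a)), cons(cons(f(cons(cons(a, e), cons(a, a)), cons(a, a)), a), cons(a, e))), e), cons(f(a, cons(cons(e, a), cons(e, e))), cons(e, cons(e, e)))):
1. cons(f(cons(cons(e, cons(cons(a, a), a)), cons(cons(f(cons(cons(a, e), cons(a, a)), cons(a, a)), a), cons(a, e))), e), cons(f(a, cons(cons(e, a), cons(e, e))), cons(e, cons(e, e))))  →  cons(cons(cons(cons(a, a), a), cons(cons(f(cons(cons(a, e), cons(a, a)), cons(a, a)), a), cons(a, e))), cons(f(a, cons(cons(e, a), cons(e, e))), cons(e, cons(e, e))))   [R4 at 1]
2. cons(cons(cons(cons(a, a), a), cons(cons(f(cons(cons(a, e), cons(a, a)), cons(a, a)), a), cons(a, e))), cons(f(a, cons(cons(e, a), cons(e, e))), cons(e, cons(e, e))))  →  cons(cons(cons(cons(a, a), a), cons(cons(a, a), cons(a, e))), cons(f(a, cons(cons(e, a), cons(e, e))), cons(e, cons(e, e))))   [R2 at 1.2.1.1]
3. cons(cons(cons(cons(a, a), a), cons(cons(a, a), cons(a, e))), cons(f(a, cons(cons(e, a), cons(e, e))), cons(e, cons(e, e))))  →  cons(cons(cons(cons(a, a), a), cons(cons(a, a), cons(a, e))), cons(a, cons(e, cons(e, e))))   [R7 at 2.1]

Reduce t₂ = f(cons(e, e), f(cons(cons(e, cons(cons(a, e), e)), cons(cons(e, a), a)), e)):
1. f(cons(e, e), f(cons(cons(e, cons(cons(a, e), e)), cons(cons(e, a), a)), e))  →  f(cons(e, e), cons(cons(cons(a, e), e), cons(cons(e, a), a)))   [R4 at 2]
2. f(cons(e, e), cons(cons(cons(a, e), e), cons(cons(e, a), a)))  →  e   [R1 at ε]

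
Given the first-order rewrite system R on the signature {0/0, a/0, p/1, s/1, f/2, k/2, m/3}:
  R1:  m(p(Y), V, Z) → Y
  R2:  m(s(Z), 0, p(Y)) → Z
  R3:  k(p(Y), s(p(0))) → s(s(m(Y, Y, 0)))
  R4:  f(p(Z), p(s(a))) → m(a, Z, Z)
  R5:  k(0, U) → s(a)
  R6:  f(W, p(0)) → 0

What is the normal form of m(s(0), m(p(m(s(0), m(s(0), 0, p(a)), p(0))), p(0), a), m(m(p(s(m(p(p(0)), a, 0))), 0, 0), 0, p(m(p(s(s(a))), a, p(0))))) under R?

1. m(s(0), m(p(m(s(0), m(s(0), 0, p(a)), p(0))), p(0), a), m(m(p(s(m(p(p(0)), a, 0))), 0, 0), 0, p(m(p(s(s(a))), a, p(0)))))  →  m(s(0), m(s(0), m(s(0), 0, p(a)), p(0)), m(m(p(s(m(p(p(0)), a, 0))), 0, 0), 0, p(m(p(s(s(a))), a, p(0)))))   [R1 at 2]
2. m(s(0), m(s(0), m(s(0), 0, p(a)), p(0)), m(m(p(s(m(p(p(0)), a, 0))), 0, 0), 0, p(m(p(s(s(a))), a, p(0)))))  →  m(s(0), m(s(0), 0, p(0)), m(m(p(s(m(p(p(0)), a, 0))), 0, 0), 0, p(m(p(s(s(a))), a, p(0)))))   [R2 at 2.2]
3. m(s(0), m(s(0), 0, p(0)), m(m(p(s(m(p(p(0)), a, 0))), 0, 0), 0, p(m(p(s(s(a))), a, p(0)))))  →  m(s(0), 0, m(m(p(s(m(p(p(0)), a, 0))), 0, 0), 0, p(m(p(s(s(a))), a, p(0)))))   [R2 at 2]
4. m(s(0), 0, m(m(p(s(m(p(p(0)), a, 0))), 0, 0), 0, p(m(p(s(s(a))), a, p(0)))))  →  m(s(0), 0, m(s(m(p(p(0)), a, 0)), 0, p(m(p(s(s(a))), a, p(0)))))   [R1 at 3.1]
5. m(s(0), 0, m(s(m(p(p(0)), a, 0)), 0, p(m(p(s(s(a))), a, p(0)))))  →  m(s(0), 0, m(p(p(0)), a, 0))   [R2 at 3]
6. m(s(0), 0, m(p(p(0)), a, 0))  →  m(s(0), 0, p(0))   [R1 at 3]
7. m(s(0), 0, p(0))  →  0   [R2 at ε]

0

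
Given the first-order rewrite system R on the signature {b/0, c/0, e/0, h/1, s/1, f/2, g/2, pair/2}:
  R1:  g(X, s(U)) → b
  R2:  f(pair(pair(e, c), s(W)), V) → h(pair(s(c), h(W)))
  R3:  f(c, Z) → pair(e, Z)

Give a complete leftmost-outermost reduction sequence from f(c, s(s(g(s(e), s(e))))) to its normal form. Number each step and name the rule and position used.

1. f(c, s(s(g(s(e), s(e)))))  →  pair(e, s(s(g(s(e), s(e)))))   [R3 at ε]
2. pair(e, s(s(g(s(e), s(e)))))  →  pair(e, s(s(b)))   [R1 at 2.1.1]

pair(e, s(s(b)))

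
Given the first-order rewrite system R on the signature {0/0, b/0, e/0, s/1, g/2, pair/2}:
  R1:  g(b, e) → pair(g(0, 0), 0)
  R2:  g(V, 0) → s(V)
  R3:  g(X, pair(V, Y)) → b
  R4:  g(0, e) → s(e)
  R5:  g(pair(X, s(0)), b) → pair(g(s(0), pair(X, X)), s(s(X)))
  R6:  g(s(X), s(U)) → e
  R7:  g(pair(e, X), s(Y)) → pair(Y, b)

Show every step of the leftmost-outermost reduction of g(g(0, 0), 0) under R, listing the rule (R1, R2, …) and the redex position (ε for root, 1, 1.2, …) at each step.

s(s(0))

1. g(g(0, 0), 0)  →  s(g(0, 0))   [R2 at ε]
2. s(g(0, 0))  →  s(s(0))   [R2 at 1]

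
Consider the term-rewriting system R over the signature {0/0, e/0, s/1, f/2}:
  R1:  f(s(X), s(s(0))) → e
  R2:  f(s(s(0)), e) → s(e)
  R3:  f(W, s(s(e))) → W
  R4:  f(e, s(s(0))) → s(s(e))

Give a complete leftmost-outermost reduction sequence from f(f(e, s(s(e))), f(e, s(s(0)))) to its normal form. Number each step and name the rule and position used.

e

1. f(f(e, s(s(e))), f(e, s(s(0))))  →  f(e, f(e, s(s(0))))   [R3 at 1]
2. f(e, f(e, s(s(0))))  →  f(e, s(s(e)))   [R4 at 2]
3. f(e, s(s(e)))  →  e   [R3 at ε]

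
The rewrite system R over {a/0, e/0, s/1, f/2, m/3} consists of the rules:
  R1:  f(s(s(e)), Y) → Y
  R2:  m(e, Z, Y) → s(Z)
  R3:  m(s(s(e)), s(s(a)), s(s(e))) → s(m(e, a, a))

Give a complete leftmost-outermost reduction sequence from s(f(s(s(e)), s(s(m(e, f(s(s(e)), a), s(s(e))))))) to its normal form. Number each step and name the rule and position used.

s(s(s(s(a))))

1. s(f(s(s(e)), s(s(m(e, f(s(s(e)), a), s(s(e)))))))  →  s(s(s(m(e, f(s(s(e)), a), s(s(e))))))   [R1 at 1]
2. s(s(s(m(e, f(s(s(e)), a), s(s(e))))))  →  s(s(s(s(f(s(s(e)), a)))))   [R2 at 1.1.1]
3. s(s(s(s(f(s(s(e)), a)))))  →  s(s(s(s(a))))   [R1 at 1.1.1.1]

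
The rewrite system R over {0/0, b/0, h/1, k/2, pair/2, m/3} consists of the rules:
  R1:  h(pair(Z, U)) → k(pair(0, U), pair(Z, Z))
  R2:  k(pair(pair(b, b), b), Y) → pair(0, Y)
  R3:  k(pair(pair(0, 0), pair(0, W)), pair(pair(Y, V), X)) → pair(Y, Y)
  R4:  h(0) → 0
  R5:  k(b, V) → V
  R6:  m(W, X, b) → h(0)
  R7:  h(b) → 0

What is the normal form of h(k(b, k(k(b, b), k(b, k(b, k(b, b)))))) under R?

0

1. h(k(b, k(k(b, b), k(b, k(b, k(b, b))))))  →  h(k(k(b, b), k(b, k(b, k(b, b)))))   [R5 at 1]
2. h(k(k(b, b), k(b, k(b, k(b, b)))))  →  h(k(b, k(b, k(b, k(b, b)))))   [R5 at 1.1]
3. h(k(b, k(b, k(b, k(b, b)))))  →  h(k(b, k(b, k(b, b))))   [R5 at 1]
4. h(k(b, k(b, k(b, b))))  →  h(k(b, k(b, b)))   [R5 at 1]
5. h(k(b, k(b, b)))  →  h(k(b, b))   [R5 at 1]
6. h(k(b, b))  →  h(b)   [R5 at 1]
7. h(b)  →  0   [R7 at ε]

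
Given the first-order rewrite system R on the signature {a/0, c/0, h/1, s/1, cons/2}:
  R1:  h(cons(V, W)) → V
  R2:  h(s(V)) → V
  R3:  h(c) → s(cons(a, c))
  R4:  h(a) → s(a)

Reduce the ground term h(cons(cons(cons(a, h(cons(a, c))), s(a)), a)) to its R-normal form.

1. h(cons(cons(cons(a, h(cons(a, c))), s(a)), a))  →  cons(cons(a, h(cons(a, c))), s(a))   [R1 at ε]
2. cons(cons(a, h(cons(a, c))), s(a))  →  cons(cons(a, a), s(a))   [R1 at 1.2]

cons(cons(a, a), s(a))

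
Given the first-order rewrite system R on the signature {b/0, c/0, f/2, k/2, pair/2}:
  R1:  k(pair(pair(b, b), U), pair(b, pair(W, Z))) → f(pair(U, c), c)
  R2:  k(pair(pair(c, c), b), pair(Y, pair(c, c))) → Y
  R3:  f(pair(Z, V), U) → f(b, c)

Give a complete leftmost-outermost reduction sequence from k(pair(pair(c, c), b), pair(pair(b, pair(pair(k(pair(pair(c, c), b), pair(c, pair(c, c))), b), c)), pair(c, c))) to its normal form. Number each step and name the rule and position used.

pair(b, pair(pair(c, b), c))

1. k(pair(pair(c, c), b), pair(pair(b, pair(pair(k(pair(pair(c, c), b), pair(c, pair(c, c))), b), c)), pair(c, c)))  →  pair(b, pair(pair(k(pair(pair(c, c), b), pair(c, pair(c, c))), b), c))   [R2 at ε]
2. pair(b, pair(pair(k(pair(pair(c, c), b), pair(c, pair(c, c))), b), c))  →  pair(b, pair(pair(c, b), c))   [R2 at 2.1.1]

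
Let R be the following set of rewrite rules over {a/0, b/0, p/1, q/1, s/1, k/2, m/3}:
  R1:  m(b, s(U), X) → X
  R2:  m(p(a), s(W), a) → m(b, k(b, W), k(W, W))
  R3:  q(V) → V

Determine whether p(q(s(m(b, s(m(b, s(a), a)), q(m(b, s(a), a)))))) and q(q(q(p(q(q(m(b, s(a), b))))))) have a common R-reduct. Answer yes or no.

no — NF(t₁) = p(s(a)), NF(t₂) = p(b)

Reduce t₁ = p(q(s(m(b, s(m(b, s(a), a)), q(m(b, s(a), a)))))):
1. p(q(s(m(b, s(m(b, s(a), a)), q(m(b, s(a), a))))))  →  p(s(m(b, s(m(b, s(a), a)), q(m(b, s(a), a)))))   [R3 at 1]
2. p(s(m(b, s(m(b, s(a), a)), q(m(b, s(a), a)))))  →  p(s(q(m(b, s(a), a))))   [R1 at 1.1]
3. p(s(q(m(b, s(a), a))))  →  p(s(m(b, s(a), a)))   [R3 at 1.1]
4. p(s(m(b, s(a), a)))  →  p(s(a))   [R1 at 1.1]

Reduce t₂ = q(q(q(p(q(q(m(b, s(a), b))))))):
1. q(q(q(p(q(q(m(b, s(a), b)))))))  →  q(q(p(q(q(m(b, s(a), b))))))   [R3 at ε]
2. q(q(p(q(q(m(b, s(a), b))))))  →  q(p(q(q(m(b, s(a), b)))))   [R3 at ε]
3. q(p(q(q(m(b, s(a), b)))))  →  p(q(q(m(b, s(a), b))))   [R3 at ε]
4. p(q(q(m(b, s(a), b))))  →  p(q(m(b, s(a), b)))   [R3 at 1]
5. p(q(m(b, s(a), b)))  →  p(m(b, s(a), b))   [R3 at 1]
6. p(m(b, s(a), b))  →  p(b)   [R1 at 1]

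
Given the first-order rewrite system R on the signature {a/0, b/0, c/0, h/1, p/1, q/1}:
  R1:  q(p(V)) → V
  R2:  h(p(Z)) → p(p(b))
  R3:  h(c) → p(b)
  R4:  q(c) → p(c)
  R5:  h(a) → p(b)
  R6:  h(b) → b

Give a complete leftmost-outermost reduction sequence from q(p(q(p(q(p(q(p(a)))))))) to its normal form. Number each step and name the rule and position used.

1. q(p(q(p(q(p(q(p(a))))))))  →  q(p(q(p(q(p(a))))))   [R1 at ε]
2. q(p(q(p(q(p(a))))))  →  q(p(q(p(a))))   [R1 at ε]
3. q(p(q(p(a))))  →  q(p(a))   [R1 at ε]
4. q(p(a))  →  a   [R1 at ε]

a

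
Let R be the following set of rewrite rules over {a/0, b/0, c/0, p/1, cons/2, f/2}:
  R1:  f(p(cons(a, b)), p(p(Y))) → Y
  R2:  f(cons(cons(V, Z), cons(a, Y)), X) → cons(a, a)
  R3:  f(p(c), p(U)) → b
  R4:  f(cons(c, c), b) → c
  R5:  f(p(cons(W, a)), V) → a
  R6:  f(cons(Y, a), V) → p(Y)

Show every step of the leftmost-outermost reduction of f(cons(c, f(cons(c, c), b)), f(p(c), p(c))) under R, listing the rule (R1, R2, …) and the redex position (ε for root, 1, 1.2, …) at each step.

1. f(cons(c, f(cons(c, c), b)), f(p(c), p(c)))  →  f(cons(c, c), f(p(c), p(c)))   [R4 at 1.2]
2. f(cons(c, c), f(p(c), p(c)))  →  f(cons(c, c), b)   [R3 at 2]
3. f(cons(c, c), b)  →  c   [R4 at ε]

c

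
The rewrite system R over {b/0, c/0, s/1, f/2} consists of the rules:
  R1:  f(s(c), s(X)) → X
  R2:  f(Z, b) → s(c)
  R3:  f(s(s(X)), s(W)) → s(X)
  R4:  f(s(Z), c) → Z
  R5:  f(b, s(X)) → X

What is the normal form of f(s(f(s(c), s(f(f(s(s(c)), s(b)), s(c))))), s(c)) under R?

c

1. f(s(f(s(c), s(f(f(s(s(c)), s(b)), s(c))))), s(c))  →  f(s(f(f(s(s(c)), s(b)), s(c))), s(c))   [R1 at 1.1]
2. f(s(f(f(s(s(c)), s(b)), s(c))), s(c))  →  f(s(f(s(c), s(c))), s(c))   [R3 at 1.1.1]
3. f(s(f(s(c), s(c))), s(c))  →  f(s(c), s(c))   [R1 at 1.1]
4. f(s(c), s(c))  →  c   [R1 at ε]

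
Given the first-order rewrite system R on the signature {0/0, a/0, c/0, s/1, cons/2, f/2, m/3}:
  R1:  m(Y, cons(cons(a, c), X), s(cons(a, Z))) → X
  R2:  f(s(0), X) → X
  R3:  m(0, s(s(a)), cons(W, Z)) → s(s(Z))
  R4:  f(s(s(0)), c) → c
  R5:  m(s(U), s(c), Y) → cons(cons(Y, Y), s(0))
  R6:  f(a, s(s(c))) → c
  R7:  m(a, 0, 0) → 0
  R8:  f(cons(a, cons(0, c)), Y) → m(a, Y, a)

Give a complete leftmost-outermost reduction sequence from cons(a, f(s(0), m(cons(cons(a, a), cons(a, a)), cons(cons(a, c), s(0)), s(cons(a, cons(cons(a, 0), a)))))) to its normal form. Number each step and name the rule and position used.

cons(a, s(0))

1. cons(a, f(s(0), m(cons(cons(a, a), cons(a, a)), cons(cons(a, c), s(0)), s(cons(a, cons(cons(a, 0), a))))))  →  cons(a, m(cons(cons(a, a), cons(a, a)), cons(cons(a, c), s(0)), s(cons(a, cons(cons(a, 0), a)))))   [R2 at 2]
2. cons(a, m(cons(cons(a, a), cons(a, a)), cons(cons(a, c), s(0)), s(cons(a, cons(cons(a, 0), a)))))  →  cons(a, s(0))   [R1 at 2]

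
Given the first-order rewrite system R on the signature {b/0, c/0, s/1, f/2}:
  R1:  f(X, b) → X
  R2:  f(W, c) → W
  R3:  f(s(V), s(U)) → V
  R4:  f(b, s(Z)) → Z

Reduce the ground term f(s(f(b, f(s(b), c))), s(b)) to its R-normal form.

b

1. f(s(f(b, f(s(b), c))), s(b))  →  f(b, f(s(b), c))   [R3 at ε]
2. f(b, f(s(b), c))  →  f(b, s(b))   [R2 at 2]
3. f(b, s(b))  →  b   [R4 at ε]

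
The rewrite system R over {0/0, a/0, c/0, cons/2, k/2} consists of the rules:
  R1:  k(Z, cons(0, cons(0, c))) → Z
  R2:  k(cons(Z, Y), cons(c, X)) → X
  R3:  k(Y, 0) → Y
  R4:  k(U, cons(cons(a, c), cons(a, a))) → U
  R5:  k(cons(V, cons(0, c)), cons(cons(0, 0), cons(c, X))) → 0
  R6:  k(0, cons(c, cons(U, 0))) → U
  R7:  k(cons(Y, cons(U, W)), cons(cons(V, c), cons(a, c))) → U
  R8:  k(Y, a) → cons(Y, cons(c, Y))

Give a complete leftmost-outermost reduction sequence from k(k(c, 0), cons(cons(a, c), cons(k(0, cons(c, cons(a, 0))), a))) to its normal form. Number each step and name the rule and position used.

c

1. k(k(c, 0), cons(cons(a, c), cons(k(0, cons(c, cons(a, 0))), a)))  →  k(c, cons(cons(a, c), cons(k(0, cons(c, cons(a, 0))), a)))   [R3 at 1]
2. k(c, cons(cons(a, c), cons(k(0, cons(c, cons(a, 0))), a)))  →  k(c, cons(cons(a, c), cons(a, a)))   [R6 at 2.2.1]
3. k(c, cons(cons(a, c), cons(a, a)))  →  c   [R4 at ε]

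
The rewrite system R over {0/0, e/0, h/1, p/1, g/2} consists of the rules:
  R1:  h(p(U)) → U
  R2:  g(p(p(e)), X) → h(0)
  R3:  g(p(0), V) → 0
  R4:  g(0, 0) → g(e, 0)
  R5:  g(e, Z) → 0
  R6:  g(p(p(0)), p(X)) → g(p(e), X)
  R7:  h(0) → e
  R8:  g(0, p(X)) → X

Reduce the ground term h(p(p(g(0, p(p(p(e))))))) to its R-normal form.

1. h(p(p(g(0, p(p(p(e)))))))  →  p(g(0, p(p(p(e)))))   [R1 at ε]
2. p(g(0, p(p(p(e)))))  →  p(p(p(e)))   [R8 at 1]

p(p(p(e)))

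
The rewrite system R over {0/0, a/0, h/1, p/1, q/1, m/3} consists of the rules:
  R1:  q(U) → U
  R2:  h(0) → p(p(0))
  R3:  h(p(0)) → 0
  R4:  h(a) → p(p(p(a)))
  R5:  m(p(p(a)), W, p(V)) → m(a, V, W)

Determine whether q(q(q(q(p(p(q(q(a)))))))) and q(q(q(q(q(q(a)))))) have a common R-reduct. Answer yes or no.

Reduce t₁ = q(q(q(q(p(p(q(q(a)))))))):
1. q(q(q(q(p(p(q(q(a))))))))  →  q(q(q(p(p(q(q(a)))))))   [R1 at ε]
2. q(q(q(p(p(q(q(a)))))))  →  q(q(p(p(q(q(a))))))   [R1 at ε]
3. q(q(p(p(q(q(a))))))  →  q(p(p(q(q(a)))))   [R1 at ε]
4. q(p(p(q(q(a)))))  →  p(p(q(q(a))))   [R1 at ε]
5. p(p(q(q(a))))  →  p(p(q(a)))   [R1 at 1.1]
6. p(p(q(a)))  →  p(p(a))   [R1 at 1.1]

Reduce t₂ = q(q(q(q(q(q(a)))))):
1. q(q(q(q(q(q(a))))))  →  q(q(q(q(q(a)))))   [R1 at ε]
2. q(q(q(q(q(a)))))  →  q(q(q(q(a))))   [R1 at ε]
3. q(q(q(q(a))))  →  q(q(q(a)))   [R1 at ε]
4. q(q(q(a)))  →  q(q(a))   [R1 at ε]
5. q(q(a))  →  q(a)   [R1 at ε]
6. q(a)  →  a   [R1 at ε]

no — NF(t₁) = p(p(a)), NF(t₂) = a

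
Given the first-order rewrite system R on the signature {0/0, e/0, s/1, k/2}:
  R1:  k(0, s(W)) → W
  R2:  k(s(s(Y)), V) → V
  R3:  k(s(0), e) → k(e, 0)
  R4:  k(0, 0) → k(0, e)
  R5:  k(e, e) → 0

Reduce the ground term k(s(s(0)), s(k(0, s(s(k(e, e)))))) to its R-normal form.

s(s(0))

1. k(s(s(0)), s(k(0, s(s(k(e, e))))))  →  s(k(0, s(s(k(e, e)))))   [R2 at ε]
2. s(k(0, s(s(k(e, e)))))  →  s(s(k(e, e)))   [R1 at 1]
3. s(s(k(e, e)))  →  s(s(0))   [R5 at 1.1]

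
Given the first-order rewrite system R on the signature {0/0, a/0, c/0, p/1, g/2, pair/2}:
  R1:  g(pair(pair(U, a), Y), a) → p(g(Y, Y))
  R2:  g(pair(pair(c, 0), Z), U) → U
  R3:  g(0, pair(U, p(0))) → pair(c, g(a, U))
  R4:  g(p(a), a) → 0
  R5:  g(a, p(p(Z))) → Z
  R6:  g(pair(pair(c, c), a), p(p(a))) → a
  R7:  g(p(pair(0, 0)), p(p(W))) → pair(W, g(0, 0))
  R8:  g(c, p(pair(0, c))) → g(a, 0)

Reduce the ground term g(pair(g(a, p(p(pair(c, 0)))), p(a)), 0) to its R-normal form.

0

1. g(pair(g(a, p(p(pair(c, 0)))), p(a)), 0)  →  g(pair(pair(c, 0), p(a)), 0)   [R5 at 1.1]
2. g(pair(pair(c, 0), p(a)), 0)  →  0   [R2 at ε]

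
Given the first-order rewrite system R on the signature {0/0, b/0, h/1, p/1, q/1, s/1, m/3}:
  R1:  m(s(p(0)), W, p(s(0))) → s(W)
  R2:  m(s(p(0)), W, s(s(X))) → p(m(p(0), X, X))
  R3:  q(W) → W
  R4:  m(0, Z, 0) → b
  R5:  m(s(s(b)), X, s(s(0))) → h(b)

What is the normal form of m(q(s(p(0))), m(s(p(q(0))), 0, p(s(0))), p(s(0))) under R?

s(s(0))

1. m(q(s(p(0))), m(s(p(q(0))), 0, p(s(0))), p(s(0)))  →  m(s(p(0)), m(s(p(q(0))), 0, p(s(0))), p(s(0)))   [R3 at 1]
2. m(s(p(0)), m(s(p(q(0))), 0, p(s(0))), p(s(0)))  →  s(m(s(p(q(0))), 0, p(s(0))))   [R1 at ε]
3. s(m(s(p(q(0))), 0, p(s(0))))  →  s(m(s(p(0)), 0, p(s(0))))   [R3 at 1.1.1.1]
4. s(m(s(p(0)), 0, p(s(0))))  →  s(s(0))   [R1 at 1]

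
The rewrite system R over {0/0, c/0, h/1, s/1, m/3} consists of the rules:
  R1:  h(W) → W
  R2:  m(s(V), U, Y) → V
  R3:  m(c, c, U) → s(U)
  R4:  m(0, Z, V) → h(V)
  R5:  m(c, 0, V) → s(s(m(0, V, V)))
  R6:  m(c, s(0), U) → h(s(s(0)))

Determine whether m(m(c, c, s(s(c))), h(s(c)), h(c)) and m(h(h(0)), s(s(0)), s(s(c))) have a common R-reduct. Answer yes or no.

Reduce t₁ = m(m(c, c, s(s(c))), h(s(c)), h(c)):
1. m(m(c, c, s(s(c))), h(s(c)), h(c))  →  m(s(s(s(c))), h(s(c)), h(c))   [R3 at 1]
2. m(s(s(s(c))), h(s(c)), h(c))  →  s(s(c))   [R2 at ε]

Reduce t₂ = m(h(h(0)), s(s(0)), s(s(c))):
1. m(h(h(0)), s(s(0)), s(s(c)))  →  m(h(0), s(s(0)), s(s(c)))   [R1 at 1]
2. m(h(0), s(s(0)), s(s(c)))  →  m(0, s(s(0)), s(s(c)))   [R1 at 1]
3. m(0, s(s(0)), s(s(c)))  →  h(s(s(c)))   [R4 at ε]
4. h(s(s(c)))  →  s(s(c))   [R1 at ε]

yes — NF(t₁) = s(s(c)), NF(t₂) = s(s(c))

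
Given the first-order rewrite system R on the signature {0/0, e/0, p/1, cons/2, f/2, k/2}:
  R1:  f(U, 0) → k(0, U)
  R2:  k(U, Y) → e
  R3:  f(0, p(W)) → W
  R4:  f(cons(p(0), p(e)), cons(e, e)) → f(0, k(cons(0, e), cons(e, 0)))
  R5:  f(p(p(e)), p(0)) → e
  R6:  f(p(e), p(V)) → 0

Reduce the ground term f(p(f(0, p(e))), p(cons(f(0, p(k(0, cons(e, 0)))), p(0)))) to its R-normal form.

1. f(p(f(0, p(e))), p(cons(f(0, p(k(0, cons(e, 0)))), p(0))))  →  f(p(e), p(cons(f(0, p(k(0, cons(e, 0)))), p(0))))   [R3 at 1.1]
2. f(p(e), p(cons(f(0, p(k(0, cons(e, 0)))), p(0))))  →  0   [R6 at ε]

0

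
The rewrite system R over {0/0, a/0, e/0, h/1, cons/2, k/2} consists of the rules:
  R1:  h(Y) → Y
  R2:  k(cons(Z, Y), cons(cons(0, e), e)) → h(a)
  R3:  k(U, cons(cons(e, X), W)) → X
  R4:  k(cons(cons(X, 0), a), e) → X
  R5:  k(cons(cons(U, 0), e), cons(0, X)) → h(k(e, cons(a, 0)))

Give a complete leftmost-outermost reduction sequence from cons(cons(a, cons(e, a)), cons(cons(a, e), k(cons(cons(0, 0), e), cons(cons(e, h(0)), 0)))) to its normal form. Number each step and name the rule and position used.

1. cons(cons(a, cons(e, a)), cons(cons(a, e), k(cons(cons(0, 0), e), cons(cons(e, h(0)), 0))))  →  cons(cons(a, cons(e, a)), cons(cons(a, e), h(0)))   [R3 at 2.2]
2. cons(cons(a, cons(e, a)), cons(cons(a, e), h(0)))  →  cons(cons(a, cons(e, a)), cons(cons(a, e), 0))   [R1 at 2.2]

cons(cons(a, cons(e, a)), cons(cons(a, e), 0))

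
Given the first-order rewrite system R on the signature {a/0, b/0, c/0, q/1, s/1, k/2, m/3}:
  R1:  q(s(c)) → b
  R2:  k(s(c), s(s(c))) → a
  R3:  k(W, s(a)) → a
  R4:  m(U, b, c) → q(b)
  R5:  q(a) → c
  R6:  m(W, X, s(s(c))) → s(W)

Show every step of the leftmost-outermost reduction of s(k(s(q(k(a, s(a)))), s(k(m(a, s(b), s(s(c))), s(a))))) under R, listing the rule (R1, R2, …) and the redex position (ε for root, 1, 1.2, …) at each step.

1. s(k(s(q(k(a, s(a)))), s(k(m(a, s(b), s(s(c))), s(a)))))  →  s(k(s(q(a)), s(k(m(a, s(b), s(s(c))), s(a)))))   [R3 at 1.1.1.1]
2. s(k(s(q(a)), s(k(m(a, s(b), s(s(c))), s(a)))))  →  s(k(s(c), s(k(m(a, s(b), s(s(c))), s(a)))))   [R5 at 1.1.1]
3. s(k(s(c), s(k(m(a, s(b), s(s(c))), s(a)))))  →  s(k(s(c), s(a)))   [R3 at 1.2.1]
4. s(k(s(c), s(a)))  →  s(a)   [R3 at 1]

s(a)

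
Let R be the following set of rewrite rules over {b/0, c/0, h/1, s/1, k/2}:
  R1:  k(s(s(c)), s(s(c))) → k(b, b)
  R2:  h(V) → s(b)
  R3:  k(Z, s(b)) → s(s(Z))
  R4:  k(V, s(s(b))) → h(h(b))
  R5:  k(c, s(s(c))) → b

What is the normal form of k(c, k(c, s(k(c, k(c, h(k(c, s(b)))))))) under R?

1. k(c, k(c, s(k(c, k(c, h(k(c, s(b))))))))  →  k(c, k(c, s(k(c, k(c, s(b))))))   [R2 at 2.2.1.2.2]
2. k(c, k(c, s(k(c, k(c, s(b))))))  →  k(c, k(c, s(k(c, s(s(c))))))   [R3 at 2.2.1.2]
3. k(c, k(c, s(k(c, s(s(c))))))  →  k(c, k(c, s(b)))   [R5 at 2.2.1]
4. k(c, k(c, s(b)))  →  k(c, s(s(c)))   [R3 at 2]
5. k(c, s(s(c)))  →  b   [R5 at ε]

b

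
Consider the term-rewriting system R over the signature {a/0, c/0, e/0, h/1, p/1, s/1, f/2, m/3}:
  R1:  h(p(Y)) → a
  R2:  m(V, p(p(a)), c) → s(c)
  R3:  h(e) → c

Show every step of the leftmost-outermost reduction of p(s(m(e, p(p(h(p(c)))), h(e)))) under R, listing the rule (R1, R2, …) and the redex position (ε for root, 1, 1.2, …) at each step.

p(s(s(c)))

1. p(s(m(e, p(p(h(p(c)))), h(e))))  →  p(s(m(e, p(p(a)), h(e))))   [R1 at 1.1.2.1.1]
2. p(s(m(e, p(p(a)), h(e))))  →  p(s(m(e, p(p(a)), c)))   [R3 at 1.1.3]
3. p(s(m(e, p(p(a)), c)))  →  p(s(s(c)))   [R2 at 1.1]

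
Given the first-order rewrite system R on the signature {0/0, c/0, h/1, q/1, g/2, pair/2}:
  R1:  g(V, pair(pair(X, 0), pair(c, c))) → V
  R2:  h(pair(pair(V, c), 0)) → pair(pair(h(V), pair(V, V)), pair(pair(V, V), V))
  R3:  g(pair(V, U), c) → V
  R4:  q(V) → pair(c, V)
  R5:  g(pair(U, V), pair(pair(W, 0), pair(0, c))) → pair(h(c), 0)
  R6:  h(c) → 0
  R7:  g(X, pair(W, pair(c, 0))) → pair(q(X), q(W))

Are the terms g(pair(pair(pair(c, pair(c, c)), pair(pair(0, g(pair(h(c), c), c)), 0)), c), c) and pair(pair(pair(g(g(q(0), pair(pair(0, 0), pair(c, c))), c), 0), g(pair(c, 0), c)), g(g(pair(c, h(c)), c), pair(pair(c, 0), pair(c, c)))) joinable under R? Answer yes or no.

no — NF(t₁) = pair(pair(c, pair(c, c)), pair(pair(0, 0), 0)), NF(t₂) = pair(pair(pair(c, 0), c), c)

Reduce t₁ = g(pair(pair(pair(c, pair(c, c)), pair(pair(0, g(pair(h(c), c), c)), 0)), c), c):
1. g(pair(pair(pair(c, pair(c, c)), pair(pair(0, g(pair(h(c), c), c)), 0)), c), c)  →  pair(pair(c, pair(c, c)), pair(pair(0, g(pair(h(c), c), c)), 0))   [R3 at ε]
2. pair(pair(c, pair(c, c)), pair(pair(0, g(pair(h(c), c), c)), 0))  →  pair(pair(c, pair(c, c)), pair(pair(0, h(c)), 0))   [R3 at 2.1.2]
3. pair(pair(c, pair(c, c)), pair(pair(0, h(c)), 0))  →  pair(pair(c, pair(c, c)), pair(pair(0, 0), 0))   [R6 at 2.1.2]

Reduce t₂ = pair(pair(pair(g(g(q(0), pair(pair(0, 0), pair(c, c))), c), 0), g(pair(c, 0), c)), g(g(pair(c, h(c)), c), pair(pair(c, 0), pair(c, c)))):
1. pair(pair(pair(g(g(q(0), pair(pair(0, 0), pair(c, c))), c), 0), g(pair(c, 0), c)), g(g(pair(c, h(c)), c), pair(pair(c, 0), pair(c, c))))  →  pair(pair(pair(g(q(0), c), 0), g(pair(c, 0), c)), g(g(pair(c, h(c)), c), pair(pair(c, 0), pair(c, c))))   [R1 at 1.1.1.1]
2. pair(pair(pair(g(q(0), c), 0), g(pair(c, 0), c)), g(g(pair(c, h(c)), c), pair(pair(c, 0), pair(c, c))))  →  pair(pair(pair(g(pair(c, 0), c), 0), g(pair(c, 0), c)), g(g(pair(c, h(c)), c), pair(pair(c, 0), pair(c, c))))   [R4 at 1.1.1.1]
3. pair(pair(pair(g(pair(c, 0), c), 0), g(pair(c, 0), c)), g(g(pair(c, h(c)), c), pair(pair(c, 0), pair(c, c))))  →  pair(pair(pair(c, 0), g(pair(c, 0), c)), g(g(pair(c, h(c)), c), pair(pair(c, 0), pair(c, c))))   [R3 at 1.1.1]
4. pair(pair(pair(c, 0), g(pair(c, 0), c)), g(g(pair(c, h(c)), c), pair(pair(c, 0), pair(c, c))))  →  pair(pair(pair(c, 0), c), g(g(pair(c, h(c)), c), pair(pair(c, 0), pair(c, c))))   [R3 at 1.2]
5. pair(pair(pair(c, 0), c), g(g(pair(c, h(c)), c), pair(pair(c, 0), pair(c, c))))  →  pair(pair(pair(c, 0), c), g(pair(c, h(c)), c))   [R1 at 2]
6. pair(pair(pair(c, 0), c), g(pair(c, h(c)), c))  →  pair(pair(pair(c, 0), c), c)   [R3 at 2]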